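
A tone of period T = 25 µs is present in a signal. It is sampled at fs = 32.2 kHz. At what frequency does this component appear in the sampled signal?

7.8 kHz

T = 25 µs → f = 1/T = 40 kHz.
40 kHz mod fs = 7.8 kHz.
7.8 kHz ≤ fs/2 = 16.1 kHz, appears at 7.8 kHz.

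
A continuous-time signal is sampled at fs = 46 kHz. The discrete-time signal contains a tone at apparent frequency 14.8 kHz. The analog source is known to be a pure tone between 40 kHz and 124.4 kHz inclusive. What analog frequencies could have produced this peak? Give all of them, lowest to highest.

60.8 kHz, 77.2 kHz, 106.8 kHz, 123.2 kHz

Frequencies that alias to 14.8 kHz are k·fs ± 14.8 kHz for integer k ≥ 0.
k=0: 14.8 kHz.
k=1: 31.2 kHz, 60.8 kHz.
k=2: 77.2 kHz, 106.8 kHz.
k=3: 123.2 kHz, 152.8 kHz.
k=4: 169.2 kHz, 198.8 kHz.
Within [40 kHz, 124.4 kHz]: 60.8 kHz, 77.2 kHz, 106.8 kHz, 123.2 kHz.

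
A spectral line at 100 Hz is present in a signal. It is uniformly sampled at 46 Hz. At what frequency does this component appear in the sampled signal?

100 Hz mod fs = 8 Hz.
8 Hz ≤ fs/2 = 23 Hz, appears at 8 Hz.

8 Hz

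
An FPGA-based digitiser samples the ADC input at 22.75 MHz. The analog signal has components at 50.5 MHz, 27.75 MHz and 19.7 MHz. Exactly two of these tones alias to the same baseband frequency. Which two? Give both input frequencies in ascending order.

fs/2 = 11.375 MHz.
50.5 MHz mod fs = 5 MHz.
5 MHz ≤ fs/2 = 11.375 MHz, appears at 5 MHz.
27.75 MHz mod fs = 5 MHz.
5 MHz ≤ fs/2 = 11.375 MHz, appears at 5 MHz.
19.7 MHz > fs/2 = 11.375 MHz, folds to fs − 19.7 MHz = 3.05 MHz.
27.75 MHz and 50.5 MHz both map to 5 MHz.

27.75 MHz, 50.5 MHz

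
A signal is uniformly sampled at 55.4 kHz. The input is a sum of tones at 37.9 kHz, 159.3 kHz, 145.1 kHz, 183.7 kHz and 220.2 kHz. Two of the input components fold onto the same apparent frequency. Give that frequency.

fs/2 = 27.7 kHz.
37.9 kHz > fs/2 = 27.7 kHz, folds to fs − 37.9 kHz = 17.5 kHz.
159.3 kHz mod fs = 48.5 kHz.
48.5 kHz > fs/2 = 27.7 kHz, folds to fs − 48.5 kHz = 6.9 kHz.
145.1 kHz mod fs = 34.3 kHz.
34.3 kHz > fs/2 = 27.7 kHz, folds to fs − 34.3 kHz = 21.1 kHz.
183.7 kHz mod fs = 17.5 kHz.
17.5 kHz ≤ fs/2 = 27.7 kHz, appears at 17.5 kHz.
220.2 kHz mod fs = 54 kHz.
54 kHz > fs/2 = 27.7 kHz, folds to fs − 54 kHz = 1.4 kHz.
37.9 kHz and 183.7 kHz both map to 17.5 kHz.

17.5 kHz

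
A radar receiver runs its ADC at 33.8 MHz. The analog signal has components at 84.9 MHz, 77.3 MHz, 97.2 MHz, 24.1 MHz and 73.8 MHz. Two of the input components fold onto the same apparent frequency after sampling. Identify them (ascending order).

fs/2 = 16.9 MHz.
84.9 MHz mod fs = 17.3 MHz.
17.3 MHz > fs/2 = 16.9 MHz, folds to fs − 17.3 MHz = 16.5 MHz.
77.3 MHz mod fs = 9.7 MHz.
9.7 MHz ≤ fs/2 = 16.9 MHz, appears at 9.7 MHz.
97.2 MHz mod fs = 29.6 MHz.
29.6 MHz > fs/2 = 16.9 MHz, folds to fs − 29.6 MHz = 4.2 MHz.
24.1 MHz > fs/2 = 16.9 MHz, folds to fs − 24.1 MHz = 9.7 MHz.
73.8 MHz mod fs = 6.2 MHz.
6.2 MHz ≤ fs/2 = 16.9 MHz, appears at 6.2 MHz.
24.1 MHz and 77.3 MHz both map to 9.7 MHz.

24.1 MHz, 77.3 MHz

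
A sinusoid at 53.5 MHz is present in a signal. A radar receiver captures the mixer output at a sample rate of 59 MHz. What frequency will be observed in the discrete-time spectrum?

5.5 MHz

53.5 MHz > fs/2 = 29.5 MHz, folds to fs − 53.5 MHz = 5.5 MHz.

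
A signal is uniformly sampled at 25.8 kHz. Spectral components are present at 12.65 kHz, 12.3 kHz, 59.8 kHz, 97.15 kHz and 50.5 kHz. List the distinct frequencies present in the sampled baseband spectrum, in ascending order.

1.1 kHz, 6.05 kHz, 8.2 kHz, 12.3 kHz, 12.65 kHz

fs/2 = 12.9 kHz.
12.65 kHz ≤ fs/2 = 12.9 kHz, passes unchanged.
12.3 kHz ≤ fs/2 = 12.9 kHz, passes unchanged.
59.8 kHz mod fs = 8.2 kHz.
8.2 kHz ≤ fs/2 = 12.9 kHz, appears at 8.2 kHz.
97.15 kHz mod fs = 19.75 kHz.
19.75 kHz > fs/2 = 12.9 kHz, folds to fs − 19.75 kHz = 6.05 kHz.
50.5 kHz mod fs = 24.7 kHz.
24.7 kHz > fs/2 = 12.9 kHz, folds to fs − 24.7 kHz = 1.1 kHz.
Distinct values: {1.1 kHz, 6.05 kHz, 8.2 kHz, 12.3 kHz, 12.65 kHz}.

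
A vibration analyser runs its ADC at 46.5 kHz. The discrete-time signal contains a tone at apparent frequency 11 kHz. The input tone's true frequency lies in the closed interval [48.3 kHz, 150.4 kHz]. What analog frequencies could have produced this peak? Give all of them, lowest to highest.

Frequencies that alias to 11 kHz are k·fs ± 11 kHz for integer k ≥ 0.
k=0: 11 kHz.
k=1: 35.5 kHz, 57.5 kHz.
k=2: 82 kHz, 104 kHz.
k=3: 128.5 kHz, 150.5 kHz.
k=4: 175 kHz, 197 kHz.
Within [48.3 kHz, 150.4 kHz]: 57.5 kHz, 82 kHz, 104 kHz, 128.5 kHz.

57.5 kHz, 82 kHz, 104 kHz, 128.5 kHz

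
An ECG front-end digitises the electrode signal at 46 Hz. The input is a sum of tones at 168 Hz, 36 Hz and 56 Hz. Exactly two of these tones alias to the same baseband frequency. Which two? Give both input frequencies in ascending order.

fs/2 = 23 Hz.
168 Hz mod fs = 30 Hz.
30 Hz > fs/2 = 23 Hz, folds to fs − 30 Hz = 16 Hz.
36 Hz > fs/2 = 23 Hz, folds to fs − 36 Hz = 10 Hz.
56 Hz mod fs = 10 Hz.
10 Hz ≤ fs/2 = 23 Hz, appears at 10 Hz.
36 Hz and 56 Hz both map to 10 Hz.

36 Hz, 56 Hz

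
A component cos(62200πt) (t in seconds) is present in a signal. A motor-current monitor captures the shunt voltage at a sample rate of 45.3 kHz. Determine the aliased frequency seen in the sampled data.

14.2 kHz

ω = 62200π rad/s → f = ω/(2π) = 31100 Hz = 31.1 kHz.
31.1 kHz > fs/2 = 22.65 kHz, folds to fs − 31.1 kHz = 14.2 kHz.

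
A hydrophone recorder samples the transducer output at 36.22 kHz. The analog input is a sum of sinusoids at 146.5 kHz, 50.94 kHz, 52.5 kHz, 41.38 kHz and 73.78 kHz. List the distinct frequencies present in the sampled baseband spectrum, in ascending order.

fs/2 = 18.11 kHz.
146.5 kHz mod fs = 1.62 kHz.
1.62 kHz ≤ fs/2 = 18.11 kHz, appears at 1.62 kHz.
50.94 kHz mod fs = 14.72 kHz.
14.72 kHz ≤ fs/2 = 18.11 kHz, appears at 14.72 kHz.
52.5 kHz mod fs = 16.28 kHz.
16.28 kHz ≤ fs/2 = 18.11 kHz, appears at 16.28 kHz.
41.38 kHz mod fs = 5.16 kHz.
5.16 kHz ≤ fs/2 = 18.11 kHz, appears at 5.16 kHz.
73.78 kHz mod fs = 1.34 kHz.
1.34 kHz ≤ fs/2 = 18.11 kHz, appears at 1.34 kHz.
Distinct values: {1.34 kHz, 1.62 kHz, 5.16 kHz, 14.72 kHz, 16.28 kHz}.

1.34 kHz, 1.62 kHz, 5.16 kHz, 14.72 kHz, 16.28 kHz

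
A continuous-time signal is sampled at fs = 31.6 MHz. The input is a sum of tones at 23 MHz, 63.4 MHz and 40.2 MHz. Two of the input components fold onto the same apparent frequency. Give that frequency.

8.6 MHz

fs/2 = 15.8 MHz.
23 MHz > fs/2 = 15.8 MHz, folds to fs − 23 MHz = 8.6 MHz.
63.4 MHz mod fs = 0.2 MHz.
0.2 MHz ≤ fs/2 = 15.8 MHz, appears at 0.2 MHz.
40.2 MHz mod fs = 8.6 MHz.
8.6 MHz ≤ fs/2 = 15.8 MHz, appears at 8.6 MHz.
23 MHz and 40.2 MHz both map to 8.6 MHz.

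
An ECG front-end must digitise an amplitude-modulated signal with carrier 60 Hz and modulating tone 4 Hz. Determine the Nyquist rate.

AM sidebands sit at fc ± fm = 56 Hz and 64 Hz.
Highest-frequency component: 64 Hz.
Nyquist rate = 2 × 64 Hz = 128 Hz.

128 Hz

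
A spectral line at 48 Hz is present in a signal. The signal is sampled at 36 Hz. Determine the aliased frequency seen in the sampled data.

12 Hz

48 Hz mod fs = 12 Hz.
12 Hz ≤ fs/2 = 18 Hz, appears at 12 Hz.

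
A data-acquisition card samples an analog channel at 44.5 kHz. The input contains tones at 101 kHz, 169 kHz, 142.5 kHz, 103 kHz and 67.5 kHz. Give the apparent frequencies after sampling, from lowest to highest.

9 kHz, 12 kHz, 14 kHz, 21.5 kHz

fs/2 = 22.25 kHz.
101 kHz mod fs = 12 kHz.
12 kHz ≤ fs/2 = 22.25 kHz, appears at 12 kHz.
169 kHz mod fs = 35.5 kHz.
35.5 kHz > fs/2 = 22.25 kHz, folds to fs − 35.5 kHz = 9 kHz.
142.5 kHz mod fs = 9 kHz.
9 kHz ≤ fs/2 = 22.25 kHz, appears at 9 kHz.
103 kHz mod fs = 14 kHz.
14 kHz ≤ fs/2 = 22.25 kHz, appears at 14 kHz.
67.5 kHz mod fs = 23 kHz.
23 kHz > fs/2 = 22.25 kHz, folds to fs − 23 kHz = 21.5 kHz.
Distinct values: {9 kHz, 12 kHz, 14 kHz, 21.5 kHz}.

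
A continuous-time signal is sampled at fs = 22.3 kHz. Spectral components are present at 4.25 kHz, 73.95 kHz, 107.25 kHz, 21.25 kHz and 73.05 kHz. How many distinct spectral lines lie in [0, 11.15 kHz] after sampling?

fs/2 = 11.15 kHz.
4.25 kHz ≤ fs/2 = 11.15 kHz, passes unchanged.
73.95 kHz mod fs = 7.05 kHz.
7.05 kHz ≤ fs/2 = 11.15 kHz, appears at 7.05 kHz.
107.25 kHz mod fs = 18.05 kHz.
18.05 kHz > fs/2 = 11.15 kHz, folds to fs − 18.05 kHz = 4.25 kHz.
21.25 kHz > fs/2 = 11.15 kHz, folds to fs − 21.25 kHz = 1.05 kHz.
73.05 kHz mod fs = 6.15 kHz.
6.15 kHz ≤ fs/2 = 11.15 kHz, appears at 6.15 kHz.
Distinct values: {1.05 kHz, 4.25 kHz, 6.15 kHz, 7.05 kHz} → 4.

4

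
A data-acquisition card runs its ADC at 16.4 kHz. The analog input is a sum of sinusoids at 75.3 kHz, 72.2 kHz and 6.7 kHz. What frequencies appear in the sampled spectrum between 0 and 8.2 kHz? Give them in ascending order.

6.6 kHz, 6.7 kHz

fs/2 = 8.2 kHz.
75.3 kHz mod fs = 9.7 kHz.
9.7 kHz > fs/2 = 8.2 kHz, folds to fs − 9.7 kHz = 6.7 kHz.
72.2 kHz mod fs = 6.6 kHz.
6.6 kHz ≤ fs/2 = 8.2 kHz, appears at 6.6 kHz.
6.7 kHz ≤ fs/2 = 8.2 kHz, passes unchanged.
Distinct values: {6.6 kHz, 6.7 kHz}.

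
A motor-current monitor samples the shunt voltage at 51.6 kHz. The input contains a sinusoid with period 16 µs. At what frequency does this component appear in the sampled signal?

10.9 kHz

T = 16 µs → f = 1/T = 62.5 kHz.
62.5 kHz mod fs = 10.9 kHz.
10.9 kHz ≤ fs/2 = 25.8 kHz, appears at 10.9 kHz.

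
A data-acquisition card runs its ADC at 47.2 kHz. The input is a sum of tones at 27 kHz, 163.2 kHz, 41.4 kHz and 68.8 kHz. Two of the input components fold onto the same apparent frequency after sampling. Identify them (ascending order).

68.8 kHz, 163.2 kHz

fs/2 = 23.6 kHz.
27 kHz > fs/2 = 23.6 kHz, folds to fs − 27 kHz = 20.2 kHz.
163.2 kHz mod fs = 21.6 kHz.
21.6 kHz ≤ fs/2 = 23.6 kHz, appears at 21.6 kHz.
41.4 kHz > fs/2 = 23.6 kHz, folds to fs − 41.4 kHz = 5.8 kHz.
68.8 kHz mod fs = 21.6 kHz.
21.6 kHz ≤ fs/2 = 23.6 kHz, appears at 21.6 kHz.
68.8 kHz and 163.2 kHz both map to 21.6 kHz.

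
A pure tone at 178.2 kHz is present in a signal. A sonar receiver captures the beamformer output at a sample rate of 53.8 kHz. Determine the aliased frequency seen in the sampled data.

16.8 kHz

178.2 kHz mod fs = 16.8 kHz.
16.8 kHz ≤ fs/2 = 26.9 kHz, appears at 16.8 kHz.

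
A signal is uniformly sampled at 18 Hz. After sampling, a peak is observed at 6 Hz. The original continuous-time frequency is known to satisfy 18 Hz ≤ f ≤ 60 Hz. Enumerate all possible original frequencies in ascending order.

Frequencies that alias to 6 Hz are k·fs ± 6 Hz for integer k ≥ 0.
k=0: 6 Hz.
k=1: 12 Hz, 24 Hz.
k=2: 30 Hz, 42 Hz.
k=3: 48 Hz, 60 Hz.
k=4: 66 Hz, 78 Hz.
Within [18 Hz, 60 Hz]: 24 Hz, 30 Hz, 42 Hz, 48 Hz, 60 Hz.

24 Hz, 30 Hz, 42 Hz, 48 Hz, 60 Hz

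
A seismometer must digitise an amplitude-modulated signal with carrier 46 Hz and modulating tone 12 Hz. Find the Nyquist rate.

AM sidebands sit at fc ± fm = 34 Hz and 58 Hz.
Highest-frequency component: 58 Hz.
Nyquist rate = 2 × 58 Hz = 116 Hz.

116 Hz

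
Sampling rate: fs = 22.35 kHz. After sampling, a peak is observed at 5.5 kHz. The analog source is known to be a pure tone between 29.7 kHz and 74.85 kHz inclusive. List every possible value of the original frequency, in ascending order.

Frequencies that alias to 5.5 kHz are k·fs ± 5.5 kHz for integer k ≥ 0.
k=0: 5.5 kHz.
k=1: 16.85 kHz, 27.85 kHz.
k=2: 39.2 kHz, 50.2 kHz.
k=3: 61.55 kHz, 72.55 kHz.
k=4: 83.9 kHz, 94.9 kHz.
Within [29.7 kHz, 74.85 kHz]: 39.2 kHz, 50.2 kHz, 61.55 kHz, 72.55 kHz.

39.2 kHz, 50.2 kHz, 61.55 kHz, 72.55 kHz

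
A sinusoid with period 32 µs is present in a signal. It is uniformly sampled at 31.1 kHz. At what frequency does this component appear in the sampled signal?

0.15 kHz

T = 32 µs → f = 1/T = 31.25 kHz.
31.25 kHz mod fs = 0.15 kHz.
0.15 kHz ≤ fs/2 = 15.55 kHz, appears at 0.15 kHz.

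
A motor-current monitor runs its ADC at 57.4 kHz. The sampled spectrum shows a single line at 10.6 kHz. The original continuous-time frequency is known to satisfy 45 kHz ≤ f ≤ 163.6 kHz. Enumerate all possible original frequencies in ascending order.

Frequencies that alias to 10.6 kHz are k·fs ± 10.6 kHz for integer k ≥ 0.
k=0: 10.6 kHz.
k=1: 46.8 kHz, 68 kHz.
k=2: 104.2 kHz, 125.4 kHz.
k=3: 161.6 kHz, 182.8 kHz.
k=4: 219 kHz, 240.2 kHz.
Within [45 kHz, 163.6 kHz]: 46.8 kHz, 68 kHz, 104.2 kHz, 125.4 kHz, 161.6 kHz.

46.8 kHz, 68 kHz, 104.2 kHz, 125.4 kHz, 161.6 kHz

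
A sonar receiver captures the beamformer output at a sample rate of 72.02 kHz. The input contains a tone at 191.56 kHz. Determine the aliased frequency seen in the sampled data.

191.56 kHz mod fs = 47.52 kHz.
47.52 kHz > fs/2 = 36.01 kHz, folds to fs − 47.52 kHz = 24.5 kHz.

24.5 kHz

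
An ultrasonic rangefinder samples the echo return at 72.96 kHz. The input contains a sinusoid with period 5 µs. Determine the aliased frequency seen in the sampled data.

T = 5 µs → f = 1/T = 200 kHz.
200 kHz mod fs = 54.08 kHz.
54.08 kHz > fs/2 = 36.48 kHz, folds to fs − 54.08 kHz = 18.88 kHz.

18.88 kHz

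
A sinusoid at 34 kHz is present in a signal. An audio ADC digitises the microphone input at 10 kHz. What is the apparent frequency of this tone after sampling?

34 kHz mod fs = 4 kHz.
4 kHz ≤ fs/2 = 5 kHz, appears at 4 kHz.

4 kHz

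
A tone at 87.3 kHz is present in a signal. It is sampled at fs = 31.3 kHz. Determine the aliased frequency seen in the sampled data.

87.3 kHz mod fs = 24.7 kHz.
24.7 kHz > fs/2 = 15.65 kHz, folds to fs − 24.7 kHz = 6.6 kHz.

6.6 kHz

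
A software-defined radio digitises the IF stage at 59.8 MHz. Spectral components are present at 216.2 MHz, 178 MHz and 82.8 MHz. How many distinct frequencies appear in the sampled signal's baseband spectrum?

fs/2 = 29.9 MHz.
216.2 MHz mod fs = 36.8 MHz.
36.8 MHz > fs/2 = 29.9 MHz, folds to fs − 36.8 MHz = 23 MHz.
178 MHz mod fs = 58.4 MHz.
58.4 MHz > fs/2 = 29.9 MHz, folds to fs − 58.4 MHz = 1.4 MHz.
82.8 MHz mod fs = 23 MHz.
23 MHz ≤ fs/2 = 29.9 MHz, appears at 23 MHz.
Distinct values: {1.4 MHz, 23 MHz} → 2.

2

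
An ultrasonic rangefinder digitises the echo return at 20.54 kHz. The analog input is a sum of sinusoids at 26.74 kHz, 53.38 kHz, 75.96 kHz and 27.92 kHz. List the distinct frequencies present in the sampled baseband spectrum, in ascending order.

fs/2 = 10.27 kHz.
26.74 kHz mod fs = 6.2 kHz.
6.2 kHz ≤ fs/2 = 10.27 kHz, appears at 6.2 kHz.
53.38 kHz mod fs = 12.3 kHz.
12.3 kHz > fs/2 = 10.27 kHz, folds to fs − 12.3 kHz = 8.24 kHz.
75.96 kHz mod fs = 14.34 kHz.
14.34 kHz > fs/2 = 10.27 kHz, folds to fs − 14.34 kHz = 6.2 kHz.
27.92 kHz mod fs = 7.38 kHz.
7.38 kHz ≤ fs/2 = 10.27 kHz, appears at 7.38 kHz.
Distinct values: {6.2 kHz, 7.38 kHz, 8.24 kHz}.

6.2 kHz, 7.38 kHz, 8.24 kHz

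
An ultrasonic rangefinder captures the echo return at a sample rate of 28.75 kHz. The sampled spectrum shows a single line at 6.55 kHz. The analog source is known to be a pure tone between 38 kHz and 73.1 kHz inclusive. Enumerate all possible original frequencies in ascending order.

Frequencies that alias to 6.55 kHz are k·fs ± 6.55 kHz for integer k ≥ 0.
k=0: 6.55 kHz.
k=1: 22.2 kHz, 35.3 kHz.
k=2: 50.95 kHz, 64.05 kHz.
k=3: 79.7 kHz, 92.8 kHz.
Within [38 kHz, 73.1 kHz]: 50.95 kHz, 64.05 kHz.

50.95 kHz, 64.05 kHz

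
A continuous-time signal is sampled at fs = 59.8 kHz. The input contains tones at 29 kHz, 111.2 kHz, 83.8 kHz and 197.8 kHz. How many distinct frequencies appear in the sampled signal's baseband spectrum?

fs/2 = 29.9 kHz.
29 kHz ≤ fs/2 = 29.9 kHz, passes unchanged.
111.2 kHz mod fs = 51.4 kHz.
51.4 kHz > fs/2 = 29.9 kHz, folds to fs − 51.4 kHz = 8.4 kHz.
83.8 kHz mod fs = 24 kHz.
24 kHz ≤ fs/2 = 29.9 kHz, appears at 24 kHz.
197.8 kHz mod fs = 18.4 kHz.
18.4 kHz ≤ fs/2 = 29.9 kHz, appears at 18.4 kHz.
Distinct values: {8.4 kHz, 18.4 kHz, 24 kHz, 29 kHz} → 4.

4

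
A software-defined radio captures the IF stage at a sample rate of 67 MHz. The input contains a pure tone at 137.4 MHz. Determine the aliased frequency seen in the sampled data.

137.4 MHz mod fs = 3.4 MHz.
3.4 MHz ≤ fs/2 = 33.5 MHz, appears at 3.4 MHz.

3.4 MHz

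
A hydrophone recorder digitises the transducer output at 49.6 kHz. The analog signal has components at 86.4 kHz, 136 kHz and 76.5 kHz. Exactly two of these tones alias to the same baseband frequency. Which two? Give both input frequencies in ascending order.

fs/2 = 24.8 kHz.
86.4 kHz mod fs = 36.8 kHz.
36.8 kHz > fs/2 = 24.8 kHz, folds to fs − 36.8 kHz = 12.8 kHz.
136 kHz mod fs = 36.8 kHz.
36.8 kHz > fs/2 = 24.8 kHz, folds to fs − 36.8 kHz = 12.8 kHz.
76.5 kHz mod fs = 26.9 kHz.
26.9 kHz > fs/2 = 24.8 kHz, folds to fs − 26.9 kHz = 22.7 kHz.
86.4 kHz and 136 kHz both map to 12.8 kHz.

86.4 kHz, 136 kHz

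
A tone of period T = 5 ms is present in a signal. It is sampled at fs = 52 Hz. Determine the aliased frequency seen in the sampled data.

8 Hz

T = 5 ms → f = 1/T = 200 Hz.
200 Hz mod fs = 44 Hz.
44 Hz > fs/2 = 26 Hz, folds to fs − 44 Hz = 8 Hz.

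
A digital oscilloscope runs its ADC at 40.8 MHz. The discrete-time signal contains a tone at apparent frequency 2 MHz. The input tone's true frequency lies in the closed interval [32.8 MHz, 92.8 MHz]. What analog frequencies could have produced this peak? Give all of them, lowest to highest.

38.8 MHz, 42.8 MHz, 79.6 MHz, 83.6 MHz

Frequencies that alias to 2 MHz are k·fs ± 2 MHz for integer k ≥ 0.
k=0: 2 MHz.
k=1: 38.8 MHz, 42.8 MHz.
k=2: 79.6 MHz, 83.6 MHz.
k=3: 120.4 MHz, 124.4 MHz.
Within [32.8 MHz, 92.8 MHz]: 38.8 MHz, 42.8 MHz, 79.6 MHz, 83.6 MHz.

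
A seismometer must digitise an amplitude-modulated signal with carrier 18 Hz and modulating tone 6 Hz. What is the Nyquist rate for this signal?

AM sidebands sit at fc ± fm = 12 Hz and 24 Hz.
Highest-frequency component: 24 Hz.
Nyquist rate = 2 × 24 Hz = 48 Hz.

48 Hz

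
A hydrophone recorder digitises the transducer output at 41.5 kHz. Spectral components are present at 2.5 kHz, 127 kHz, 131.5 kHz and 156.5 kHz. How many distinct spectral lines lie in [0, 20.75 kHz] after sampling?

3

fs/2 = 20.75 kHz.
2.5 kHz ≤ fs/2 = 20.75 kHz, passes unchanged.
127 kHz mod fs = 2.5 kHz.
2.5 kHz ≤ fs/2 = 20.75 kHz, appears at 2.5 kHz.
131.5 kHz mod fs = 7 kHz.
7 kHz ≤ fs/2 = 20.75 kHz, appears at 7 kHz.
156.5 kHz mod fs = 32 kHz.
32 kHz > fs/2 = 20.75 kHz, folds to fs − 32 kHz = 9.5 kHz.
Distinct values: {2.5 kHz, 7 kHz, 9.5 kHz} → 3.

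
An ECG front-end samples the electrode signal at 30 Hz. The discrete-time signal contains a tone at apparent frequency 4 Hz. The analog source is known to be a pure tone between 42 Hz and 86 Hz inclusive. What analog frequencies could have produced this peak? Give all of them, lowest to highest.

56 Hz, 64 Hz, 86 Hz

Frequencies that alias to 4 Hz are k·fs ± 4 Hz for integer k ≥ 0.
k=0: 4 Hz.
k=1: 26 Hz, 34 Hz.
k=2: 56 Hz, 64 Hz.
k=3: 86 Hz, 94 Hz.
k=4: 116 Hz, 124 Hz.
Within [42 Hz, 86 Hz]: 56 Hz, 64 Hz, 86 Hz.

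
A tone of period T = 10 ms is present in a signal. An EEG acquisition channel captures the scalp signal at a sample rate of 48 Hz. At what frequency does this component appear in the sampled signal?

4 Hz

T = 10 ms → f = 1/T = 100 Hz.
100 Hz mod fs = 4 Hz.
4 Hz ≤ fs/2 = 24 Hz, appears at 4 Hz.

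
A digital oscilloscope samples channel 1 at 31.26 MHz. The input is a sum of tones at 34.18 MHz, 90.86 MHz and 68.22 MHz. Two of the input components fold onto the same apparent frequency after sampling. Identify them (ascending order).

34.18 MHz, 90.86 MHz

fs/2 = 15.63 MHz.
34.18 MHz mod fs = 2.92 MHz.
2.92 MHz ≤ fs/2 = 15.63 MHz, appears at 2.92 MHz.
90.86 MHz mod fs = 28.34 MHz.
28.34 MHz > fs/2 = 15.63 MHz, folds to fs − 28.34 MHz = 2.92 MHz.
68.22 MHz mod fs = 5.7 MHz.
5.7 MHz ≤ fs/2 = 15.63 MHz, appears at 5.7 MHz.
34.18 MHz and 90.86 MHz both map to 2.92 MHz.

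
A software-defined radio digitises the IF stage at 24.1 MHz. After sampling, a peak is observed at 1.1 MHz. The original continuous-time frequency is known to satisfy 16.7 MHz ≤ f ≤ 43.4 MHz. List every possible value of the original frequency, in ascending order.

23 MHz, 25.2 MHz

Frequencies that alias to 1.1 MHz are k·fs ± 1.1 MHz for integer k ≥ 0.
k=0: 1.1 MHz.
k=1: 23 MHz, 25.2 MHz.
k=2: 47.1 MHz, 49.3 MHz.
Within [16.7 MHz, 43.4 MHz]: 23 MHz, 25.2 MHz.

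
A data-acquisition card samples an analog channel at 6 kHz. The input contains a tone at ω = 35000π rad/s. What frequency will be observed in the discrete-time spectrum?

0.5 kHz

ω = 35000π rad/s → f = ω/(2π) = 17500 Hz = 17.5 kHz.
17.5 kHz mod fs = 5.5 kHz.
5.5 kHz > fs/2 = 3 kHz, folds to fs − 5.5 kHz = 0.5 kHz.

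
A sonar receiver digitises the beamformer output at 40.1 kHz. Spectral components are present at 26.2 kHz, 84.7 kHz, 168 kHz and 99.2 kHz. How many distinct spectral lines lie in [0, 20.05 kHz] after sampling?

4

fs/2 = 20.05 kHz.
26.2 kHz > fs/2 = 20.05 kHz, folds to fs − 26.2 kHz = 13.9 kHz.
84.7 kHz mod fs = 4.5 kHz.
4.5 kHz ≤ fs/2 = 20.05 kHz, appears at 4.5 kHz.
168 kHz mod fs = 7.6 kHz.
7.6 kHz ≤ fs/2 = 20.05 kHz, appears at 7.6 kHz.
99.2 kHz mod fs = 19 kHz.
19 kHz ≤ fs/2 = 20.05 kHz, appears at 19 kHz.
Distinct values: {4.5 kHz, 7.6 kHz, 13.9 kHz, 19 kHz} → 4.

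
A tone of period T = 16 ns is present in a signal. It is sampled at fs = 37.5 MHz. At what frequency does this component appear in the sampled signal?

12.5 MHz

T = 16 ns → f = 1/T = 62.5 MHz.
62.5 MHz mod fs = 25 MHz.
25 MHz > fs/2 = 18.75 MHz, folds to fs − 25 MHz = 12.5 MHz.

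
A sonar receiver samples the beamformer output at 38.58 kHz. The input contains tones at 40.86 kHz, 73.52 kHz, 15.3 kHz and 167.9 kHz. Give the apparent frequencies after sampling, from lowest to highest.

fs/2 = 19.29 kHz.
40.86 kHz mod fs = 2.28 kHz.
2.28 kHz ≤ fs/2 = 19.29 kHz, appears at 2.28 kHz.
73.52 kHz mod fs = 34.94 kHz.
34.94 kHz > fs/2 = 19.29 kHz, folds to fs − 34.94 kHz = 3.64 kHz.
15.3 kHz ≤ fs/2 = 19.29 kHz, passes unchanged.
167.9 kHz mod fs = 13.58 kHz.
13.58 kHz ≤ fs/2 = 19.29 kHz, appears at 13.58 kHz.
Distinct values: {2.28 kHz, 3.64 kHz, 13.58 kHz, 15.3 kHz}.

2.28 kHz, 3.64 kHz, 13.58 kHz, 15.3 kHz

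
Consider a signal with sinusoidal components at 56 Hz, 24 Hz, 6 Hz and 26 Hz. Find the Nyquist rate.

112 Hz

Highest-frequency component: 56 Hz.
Nyquist rate = 2 × 56 Hz = 112 Hz.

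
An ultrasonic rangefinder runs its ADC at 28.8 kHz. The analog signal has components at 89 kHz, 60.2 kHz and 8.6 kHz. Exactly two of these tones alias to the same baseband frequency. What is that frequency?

fs/2 = 14.4 kHz.
89 kHz mod fs = 2.6 kHz.
2.6 kHz ≤ fs/2 = 14.4 kHz, appears at 2.6 kHz.
60.2 kHz mod fs = 2.6 kHz.
2.6 kHz ≤ fs/2 = 14.4 kHz, appears at 2.6 kHz.
8.6 kHz ≤ fs/2 = 14.4 kHz, passes unchanged.
60.2 kHz and 89 kHz both map to 2.6 kHz.

2.6 kHz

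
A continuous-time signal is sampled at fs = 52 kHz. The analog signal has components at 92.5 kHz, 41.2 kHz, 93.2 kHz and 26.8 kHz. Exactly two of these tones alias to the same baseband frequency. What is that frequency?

fs/2 = 26 kHz.
92.5 kHz mod fs = 40.5 kHz.
40.5 kHz > fs/2 = 26 kHz, folds to fs − 40.5 kHz = 11.5 kHz.
41.2 kHz > fs/2 = 26 kHz, folds to fs − 41.2 kHz = 10.8 kHz.
93.2 kHz mod fs = 41.2 kHz.
41.2 kHz > fs/2 = 26 kHz, folds to fs − 41.2 kHz = 10.8 kHz.
26.8 kHz > fs/2 = 26 kHz, folds to fs − 26.8 kHz = 25.2 kHz.
41.2 kHz and 93.2 kHz both map to 10.8 kHz.

10.8 kHz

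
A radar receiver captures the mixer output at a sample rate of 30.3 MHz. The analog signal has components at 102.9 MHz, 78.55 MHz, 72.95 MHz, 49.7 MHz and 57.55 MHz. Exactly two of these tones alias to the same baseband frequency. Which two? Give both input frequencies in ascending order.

fs/2 = 15.15 MHz.
102.9 MHz mod fs = 12 MHz.
12 MHz ≤ fs/2 = 15.15 MHz, appears at 12 MHz.
78.55 MHz mod fs = 17.95 MHz.
17.95 MHz > fs/2 = 15.15 MHz, folds to fs − 17.95 MHz = 12.35 MHz.
72.95 MHz mod fs = 12.35 MHz.
12.35 MHz ≤ fs/2 = 15.15 MHz, appears at 12.35 MHz.
49.7 MHz mod fs = 19.4 MHz.
19.4 MHz > fs/2 = 15.15 MHz, folds to fs − 19.4 MHz = 10.9 MHz.
57.55 MHz mod fs = 27.25 MHz.
27.25 MHz > fs/2 = 15.15 MHz, folds to fs − 27.25 MHz = 3.05 MHz.
72.95 MHz and 78.55 MHz both map to 12.35 MHz.

72.95 MHz, 78.55 MHz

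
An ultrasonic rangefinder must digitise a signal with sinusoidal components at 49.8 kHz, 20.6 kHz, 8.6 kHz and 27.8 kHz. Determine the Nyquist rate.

Highest-frequency component: 49.8 kHz.
Nyquist rate = 2 × 49.8 kHz = 99.6 kHz.

99.6 kHz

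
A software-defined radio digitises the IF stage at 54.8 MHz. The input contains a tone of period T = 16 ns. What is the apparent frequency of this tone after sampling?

7.7 MHz

T = 16 ns → f = 1/T = 62.5 MHz.
62.5 MHz mod fs = 7.7 MHz.
7.7 MHz ≤ fs/2 = 27.4 MHz, appears at 7.7 MHz.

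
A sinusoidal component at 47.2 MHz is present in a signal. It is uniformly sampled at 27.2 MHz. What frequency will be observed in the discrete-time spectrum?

47.2 MHz mod fs = 20 MHz.
20 MHz > fs/2 = 13.6 MHz, folds to fs − 20 MHz = 7.2 MHz.

7.2 MHz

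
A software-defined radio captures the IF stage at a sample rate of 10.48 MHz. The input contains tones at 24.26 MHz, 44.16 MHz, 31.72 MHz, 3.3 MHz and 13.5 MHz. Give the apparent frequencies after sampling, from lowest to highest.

fs/2 = 5.24 MHz.
24.26 MHz mod fs = 3.3 MHz.
3.3 MHz ≤ fs/2 = 5.24 MHz, appears at 3.3 MHz.
44.16 MHz mod fs = 2.24 MHz.
2.24 MHz ≤ fs/2 = 5.24 MHz, appears at 2.24 MHz.
31.72 MHz mod fs = 0.28 MHz.
0.28 MHz ≤ fs/2 = 5.24 MHz, appears at 0.28 MHz.
3.3 MHz ≤ fs/2 = 5.24 MHz, passes unchanged.
13.5 MHz mod fs = 3.02 MHz.
3.02 MHz ≤ fs/2 = 5.24 MHz, appears at 3.02 MHz.
Distinct values: {0.28 MHz, 2.24 MHz, 3.02 MHz, 3.3 MHz}.

0.28 MHz, 2.24 MHz, 3.02 MHz, 3.3 MHz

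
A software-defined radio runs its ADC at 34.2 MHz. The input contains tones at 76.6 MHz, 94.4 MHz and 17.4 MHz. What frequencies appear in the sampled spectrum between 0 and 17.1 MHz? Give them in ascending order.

8.2 MHz, 16.8 MHz

fs/2 = 17.1 MHz.
76.6 MHz mod fs = 8.2 MHz.
8.2 MHz ≤ fs/2 = 17.1 MHz, appears at 8.2 MHz.
94.4 MHz mod fs = 26 MHz.
26 MHz > fs/2 = 17.1 MHz, folds to fs − 26 MHz = 8.2 MHz.
17.4 MHz > fs/2 = 17.1 MHz, folds to fs − 17.4 MHz = 16.8 MHz.
Distinct values: {8.2 MHz, 16.8 MHz}.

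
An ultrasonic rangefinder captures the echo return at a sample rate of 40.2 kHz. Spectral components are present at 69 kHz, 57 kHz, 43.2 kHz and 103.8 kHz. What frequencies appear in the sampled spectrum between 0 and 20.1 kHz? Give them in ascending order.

fs/2 = 20.1 kHz.
69 kHz mod fs = 28.8 kHz.
28.8 kHz > fs/2 = 20.1 kHz, folds to fs − 28.8 kHz = 11.4 kHz.
57 kHz mod fs = 16.8 kHz.
16.8 kHz ≤ fs/2 = 20.1 kHz, appears at 16.8 kHz.
43.2 kHz mod fs = 3 kHz.
3 kHz ≤ fs/2 = 20.1 kHz, appears at 3 kHz.
103.8 kHz mod fs = 23.4 kHz.
23.4 kHz > fs/2 = 20.1 kHz, folds to fs − 23.4 kHz = 16.8 kHz.
Distinct values: {3 kHz, 11.4 kHz, 16.8 kHz}.

3 kHz, 11.4 kHz, 16.8 kHz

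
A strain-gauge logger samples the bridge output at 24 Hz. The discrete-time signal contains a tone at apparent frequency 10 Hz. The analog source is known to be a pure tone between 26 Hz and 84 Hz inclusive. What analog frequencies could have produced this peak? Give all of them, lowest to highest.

34 Hz, 38 Hz, 58 Hz, 62 Hz, 82 Hz

Frequencies that alias to 10 Hz are k·fs ± 10 Hz for integer k ≥ 0.
k=0: 10 Hz.
k=1: 14 Hz, 34 Hz.
k=2: 38 Hz, 58 Hz.
k=3: 62 Hz, 82 Hz.
k=4: 86 Hz, 106 Hz.
Within [26 Hz, 84 Hz]: 34 Hz, 38 Hz, 58 Hz, 62 Hz, 82 Hz.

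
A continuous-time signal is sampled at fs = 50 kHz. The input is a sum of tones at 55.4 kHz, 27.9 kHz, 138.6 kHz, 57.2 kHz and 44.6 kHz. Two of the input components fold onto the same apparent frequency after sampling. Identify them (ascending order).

fs/2 = 25 kHz.
55.4 kHz mod fs = 5.4 kHz.
5.4 kHz ≤ fs/2 = 25 kHz, appears at 5.4 kHz.
27.9 kHz > fs/2 = 25 kHz, folds to fs − 27.9 kHz = 22.1 kHz.
138.6 kHz mod fs = 38.6 kHz.
38.6 kHz > fs/2 = 25 kHz, folds to fs − 38.6 kHz = 11.4 kHz.
57.2 kHz mod fs = 7.2 kHz.
7.2 kHz ≤ fs/2 = 25 kHz, appears at 7.2 kHz.
44.6 kHz > fs/2 = 25 kHz, folds to fs − 44.6 kHz = 5.4 kHz.
44.6 kHz and 55.4 kHz both map to 5.4 kHz.

44.6 kHz, 55.4 kHz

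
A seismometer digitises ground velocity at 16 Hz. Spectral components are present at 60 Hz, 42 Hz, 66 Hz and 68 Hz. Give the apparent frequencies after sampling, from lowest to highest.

2 Hz, 4 Hz, 6 Hz

fs/2 = 8 Hz.
60 Hz mod fs = 12 Hz.
12 Hz > fs/2 = 8 Hz, folds to fs − 12 Hz = 4 Hz.
42 Hz mod fs = 10 Hz.
10 Hz > fs/2 = 8 Hz, folds to fs − 10 Hz = 6 Hz.
66 Hz mod fs = 2 Hz.
2 Hz ≤ fs/2 = 8 Hz, appears at 2 Hz.
68 Hz mod fs = 4 Hz.
4 Hz ≤ fs/2 = 8 Hz, appears at 4 Hz.
Distinct values: {2 Hz, 4 Hz, 6 Hz}.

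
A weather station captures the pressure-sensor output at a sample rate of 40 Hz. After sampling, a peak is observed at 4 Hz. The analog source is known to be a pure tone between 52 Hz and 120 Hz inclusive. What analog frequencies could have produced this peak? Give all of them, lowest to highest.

76 Hz, 84 Hz, 116 Hz

Frequencies that alias to 4 Hz are k·fs ± 4 Hz for integer k ≥ 0.
k=0: 4 Hz.
k=1: 36 Hz, 44 Hz.
k=2: 76 Hz, 84 Hz.
k=3: 116 Hz, 124 Hz.
k=4: 156 Hz, 164 Hz.
Within [52 Hz, 120 Hz]: 76 Hz, 84 Hz, 116 Hz.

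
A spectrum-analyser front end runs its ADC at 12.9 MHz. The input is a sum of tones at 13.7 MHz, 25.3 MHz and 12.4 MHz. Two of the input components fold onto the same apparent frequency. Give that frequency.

0.5 MHz

fs/2 = 6.45 MHz.
13.7 MHz mod fs = 0.8 MHz.
0.8 MHz ≤ fs/2 = 6.45 MHz, appears at 0.8 MHz.
25.3 MHz mod fs = 12.4 MHz.
12.4 MHz > fs/2 = 6.45 MHz, folds to fs − 12.4 MHz = 0.5 MHz.
12.4 MHz > fs/2 = 6.45 MHz, folds to fs − 12.4 MHz = 0.5 MHz.
12.4 MHz and 25.3 MHz both map to 0.5 MHz.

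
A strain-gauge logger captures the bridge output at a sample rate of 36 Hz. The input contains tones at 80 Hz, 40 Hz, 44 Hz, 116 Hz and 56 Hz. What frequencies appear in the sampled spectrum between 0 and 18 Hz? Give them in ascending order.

4 Hz, 8 Hz, 16 Hz

fs/2 = 18 Hz.
80 Hz mod fs = 8 Hz.
8 Hz ≤ fs/2 = 18 Hz, appears at 8 Hz.
40 Hz mod fs = 4 Hz.
4 Hz ≤ fs/2 = 18 Hz, appears at 4 Hz.
44 Hz mod fs = 8 Hz.
8 Hz ≤ fs/2 = 18 Hz, appears at 8 Hz.
116 Hz mod fs = 8 Hz.
8 Hz ≤ fs/2 = 18 Hz, appears at 8 Hz.
56 Hz mod fs = 20 Hz.
20 Hz > fs/2 = 18 Hz, folds to fs − 20 Hz = 16 Hz.
Distinct values: {4 Hz, 8 Hz, 16 Hz}.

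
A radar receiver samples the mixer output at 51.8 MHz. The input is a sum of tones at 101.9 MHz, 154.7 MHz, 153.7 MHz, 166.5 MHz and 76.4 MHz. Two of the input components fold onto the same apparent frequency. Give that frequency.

fs/2 = 25.9 MHz.
101.9 MHz mod fs = 50.1 MHz.
50.1 MHz > fs/2 = 25.9 MHz, folds to fs − 50.1 MHz = 1.7 MHz.
154.7 MHz mod fs = 51.1 MHz.
51.1 MHz > fs/2 = 25.9 MHz, folds to fs − 51.1 MHz = 0.7 MHz.
153.7 MHz mod fs = 50.1 MHz.
50.1 MHz > fs/2 = 25.9 MHz, folds to fs − 50.1 MHz = 1.7 MHz.
166.5 MHz mod fs = 11.1 MHz.
11.1 MHz ≤ fs/2 = 25.9 MHz, appears at 11.1 MHz.
76.4 MHz mod fs = 24.6 MHz.
24.6 MHz ≤ fs/2 = 25.9 MHz, appears at 24.6 MHz.
101.9 MHz and 153.7 MHz both map to 1.7 MHz.

1.7 MHz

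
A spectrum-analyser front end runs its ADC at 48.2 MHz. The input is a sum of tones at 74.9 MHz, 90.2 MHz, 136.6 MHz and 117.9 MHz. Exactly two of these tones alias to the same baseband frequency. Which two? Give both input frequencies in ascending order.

74.9 MHz, 117.9 MHz

fs/2 = 24.1 MHz.
74.9 MHz mod fs = 26.7 MHz.
26.7 MHz > fs/2 = 24.1 MHz, folds to fs − 26.7 MHz = 21.5 MHz.
90.2 MHz mod fs = 42 MHz.
42 MHz > fs/2 = 24.1 MHz, folds to fs − 42 MHz = 6.2 MHz.
136.6 MHz mod fs = 40.2 MHz.
40.2 MHz > fs/2 = 24.1 MHz, folds to fs − 40.2 MHz = 8 MHz.
117.9 MHz mod fs = 21.5 MHz.
21.5 MHz ≤ fs/2 = 24.1 MHz, appears at 21.5 MHz.
74.9 MHz and 117.9 MHz both map to 21.5 MHz.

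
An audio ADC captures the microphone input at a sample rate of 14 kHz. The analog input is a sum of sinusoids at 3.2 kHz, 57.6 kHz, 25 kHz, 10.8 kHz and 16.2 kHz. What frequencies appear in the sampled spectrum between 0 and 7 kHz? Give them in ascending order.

fs/2 = 7 kHz.
3.2 kHz ≤ fs/2 = 7 kHz, passes unchanged.
57.6 kHz mod fs = 1.6 kHz.
1.6 kHz ≤ fs/2 = 7 kHz, appears at 1.6 kHz.
25 kHz mod fs = 11 kHz.
11 kHz > fs/2 = 7 kHz, folds to fs − 11 kHz = 3 kHz.
10.8 kHz > fs/2 = 7 kHz, folds to fs − 10.8 kHz = 3.2 kHz.
16.2 kHz mod fs = 2.2 kHz.
2.2 kHz ≤ fs/2 = 7 kHz, appears at 2.2 kHz.
Distinct values: {1.6 kHz, 2.2 kHz, 3 kHz, 3.2 kHz}.

1.6 kHz, 2.2 kHz, 3 kHz, 3.2 kHz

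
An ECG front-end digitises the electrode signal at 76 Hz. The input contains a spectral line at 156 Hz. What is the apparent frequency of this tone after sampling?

4 Hz

156 Hz mod fs = 4 Hz.
4 Hz ≤ fs/2 = 38 Hz, appears at 4 Hz.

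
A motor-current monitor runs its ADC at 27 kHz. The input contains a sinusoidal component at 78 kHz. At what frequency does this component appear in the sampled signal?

3 kHz

78 kHz mod fs = 24 kHz.
24 kHz > fs/2 = 13.5 kHz, folds to fs − 24 kHz = 3 kHz.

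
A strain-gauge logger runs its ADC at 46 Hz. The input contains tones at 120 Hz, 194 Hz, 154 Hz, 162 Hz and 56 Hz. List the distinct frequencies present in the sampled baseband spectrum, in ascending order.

10 Hz, 16 Hz, 18 Hz, 22 Hz

fs/2 = 23 Hz.
120 Hz mod fs = 28 Hz.
28 Hz > fs/2 = 23 Hz, folds to fs − 28 Hz = 18 Hz.
194 Hz mod fs = 10 Hz.
10 Hz ≤ fs/2 = 23 Hz, appears at 10 Hz.
154 Hz mod fs = 16 Hz.
16 Hz ≤ fs/2 = 23 Hz, appears at 16 Hz.
162 Hz mod fs = 24 Hz.
24 Hz > fs/2 = 23 Hz, folds to fs − 24 Hz = 22 Hz.
56 Hz mod fs = 10 Hz.
10 Hz ≤ fs/2 = 23 Hz, appears at 10 Hz.
Distinct values: {10 Hz, 16 Hz, 18 Hz, 22 Hz}.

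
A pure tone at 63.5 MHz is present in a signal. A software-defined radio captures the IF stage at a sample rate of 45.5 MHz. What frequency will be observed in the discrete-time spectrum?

18 MHz

63.5 MHz mod fs = 18 MHz.
18 MHz ≤ fs/2 = 22.75 MHz, appears at 18 MHz.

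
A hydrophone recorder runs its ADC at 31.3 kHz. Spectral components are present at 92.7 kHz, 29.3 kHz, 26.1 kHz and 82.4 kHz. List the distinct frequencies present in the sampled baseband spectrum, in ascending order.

1.2 kHz, 2 kHz, 5.2 kHz, 11.5 kHz

fs/2 = 15.65 kHz.
92.7 kHz mod fs = 30.1 kHz.
30.1 kHz > fs/2 = 15.65 kHz, folds to fs − 30.1 kHz = 1.2 kHz.
29.3 kHz > fs/2 = 15.65 kHz, folds to fs − 29.3 kHz = 2 kHz.
26.1 kHz > fs/2 = 15.65 kHz, folds to fs − 26.1 kHz = 5.2 kHz.
82.4 kHz mod fs = 19.8 kHz.
19.8 kHz > fs/2 = 15.65 kHz, folds to fs − 19.8 kHz = 11.5 kHz.
Distinct values: {1.2 kHz, 2 kHz, 5.2 kHz, 11.5 kHz}.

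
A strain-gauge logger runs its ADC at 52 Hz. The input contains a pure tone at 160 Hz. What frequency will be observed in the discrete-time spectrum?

4 Hz

160 Hz mod fs = 4 Hz.
4 Hz ≤ fs/2 = 26 Hz, appears at 4 Hz.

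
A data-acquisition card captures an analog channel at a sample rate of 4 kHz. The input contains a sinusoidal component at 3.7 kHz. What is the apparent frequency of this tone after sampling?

0.3 kHz

3.7 kHz > fs/2 = 2 kHz, folds to fs − 3.7 kHz = 0.3 kHz.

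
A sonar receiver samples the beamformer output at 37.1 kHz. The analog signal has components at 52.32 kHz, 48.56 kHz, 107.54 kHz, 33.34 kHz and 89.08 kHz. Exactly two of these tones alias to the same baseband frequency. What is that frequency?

3.76 kHz

fs/2 = 18.55 kHz.
52.32 kHz mod fs = 15.22 kHz.
15.22 kHz ≤ fs/2 = 18.55 kHz, appears at 15.22 kHz.
48.56 kHz mod fs = 11.46 kHz.
11.46 kHz ≤ fs/2 = 18.55 kHz, appears at 11.46 kHz.
107.54 kHz mod fs = 33.34 kHz.
33.34 kHz > fs/2 = 18.55 kHz, folds to fs − 33.34 kHz = 3.76 kHz.
33.34 kHz > fs/2 = 18.55 kHz, folds to fs − 33.34 kHz = 3.76 kHz.
89.08 kHz mod fs = 14.88 kHz.
14.88 kHz ≤ fs/2 = 18.55 kHz, appears at 14.88 kHz.
33.34 kHz and 107.54 kHz both map to 3.76 kHz.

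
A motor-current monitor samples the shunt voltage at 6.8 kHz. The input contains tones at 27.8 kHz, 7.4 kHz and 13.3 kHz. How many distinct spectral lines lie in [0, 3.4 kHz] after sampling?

2

fs/2 = 3.4 kHz.
27.8 kHz mod fs = 0.6 kHz.
0.6 kHz ≤ fs/2 = 3.4 kHz, appears at 0.6 kHz.
7.4 kHz mod fs = 0.6 kHz.
0.6 kHz ≤ fs/2 = 3.4 kHz, appears at 0.6 kHz.
13.3 kHz mod fs = 6.5 kHz.
6.5 kHz > fs/2 = 3.4 kHz, folds to fs − 6.5 kHz = 0.3 kHz.
Distinct values: {0.3 kHz, 0.6 kHz} → 2.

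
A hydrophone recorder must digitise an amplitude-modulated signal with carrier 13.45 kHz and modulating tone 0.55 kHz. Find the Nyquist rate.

AM sidebands sit at fc ± fm = 12.9 kHz and 14 kHz.
Highest-frequency component: 14 kHz.
Nyquist rate = 2 × 14 kHz = 28 kHz.

28 kHz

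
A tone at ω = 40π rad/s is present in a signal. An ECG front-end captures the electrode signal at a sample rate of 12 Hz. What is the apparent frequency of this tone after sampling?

4 Hz

ω = 40π rad/s → f = ω/(2π) = 20 Hz.
20 Hz mod fs = 8 Hz.
8 Hz > fs/2 = 6 Hz, folds to fs − 8 Hz = 4 Hz.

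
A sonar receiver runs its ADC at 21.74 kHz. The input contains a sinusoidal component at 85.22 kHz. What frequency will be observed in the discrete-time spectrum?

85.22 kHz mod fs = 20 kHz.
20 kHz > fs/2 = 10.87 kHz, folds to fs − 20 kHz = 1.74 kHz.

1.74 kHz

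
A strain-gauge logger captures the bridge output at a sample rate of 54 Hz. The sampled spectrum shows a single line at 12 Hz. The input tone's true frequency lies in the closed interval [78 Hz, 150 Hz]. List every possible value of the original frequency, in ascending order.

Frequencies that alias to 12 Hz are k·fs ± 12 Hz for integer k ≥ 0.
k=0: 12 Hz.
k=1: 42 Hz, 66 Hz.
k=2: 96 Hz, 120 Hz.
k=3: 150 Hz, 174 Hz.
k=4: 204 Hz, 228 Hz.
Within [78 Hz, 150 Hz]: 96 Hz, 120 Hz, 150 Hz.

96 Hz, 120 Hz, 150 Hz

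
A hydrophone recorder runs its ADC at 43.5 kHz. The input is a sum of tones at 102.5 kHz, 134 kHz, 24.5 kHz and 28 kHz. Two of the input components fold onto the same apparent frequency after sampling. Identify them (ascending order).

fs/2 = 21.75 kHz.
102.5 kHz mod fs = 15.5 kHz.
15.5 kHz ≤ fs/2 = 21.75 kHz, appears at 15.5 kHz.
134 kHz mod fs = 3.5 kHz.
3.5 kHz ≤ fs/2 = 21.75 kHz, appears at 3.5 kHz.
24.5 kHz > fs/2 = 21.75 kHz, folds to fs − 24.5 kHz = 19 kHz.
28 kHz > fs/2 = 21.75 kHz, folds to fs − 28 kHz = 15.5 kHz.
28 kHz and 102.5 kHz both map to 15.5 kHz.

28 kHz, 102.5 kHz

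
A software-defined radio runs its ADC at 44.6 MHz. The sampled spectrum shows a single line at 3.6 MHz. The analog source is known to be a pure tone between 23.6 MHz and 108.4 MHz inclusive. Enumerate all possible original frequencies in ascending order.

Frequencies that alias to 3.6 MHz are k·fs ± 3.6 MHz for integer k ≥ 0.
k=0: 3.6 MHz.
k=1: 41 MHz, 48.2 MHz.
k=2: 85.6 MHz, 92.8 MHz.
k=3: 130.2 MHz, 137.4 MHz.
Within [23.6 MHz, 108.4 MHz]: 41 MHz, 48.2 MHz, 85.6 MHz, 92.8 MHz.

41 MHz, 48.2 MHz, 85.6 MHz, 92.8 MHz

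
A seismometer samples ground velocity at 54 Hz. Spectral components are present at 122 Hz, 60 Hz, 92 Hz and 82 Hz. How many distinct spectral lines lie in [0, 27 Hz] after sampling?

4

fs/2 = 27 Hz.
122 Hz mod fs = 14 Hz.
14 Hz ≤ fs/2 = 27 Hz, appears at 14 Hz.
60 Hz mod fs = 6 Hz.
6 Hz ≤ fs/2 = 27 Hz, appears at 6 Hz.
92 Hz mod fs = 38 Hz.
38 Hz > fs/2 = 27 Hz, folds to fs − 38 Hz = 16 Hz.
82 Hz mod fs = 28 Hz.
28 Hz > fs/2 = 27 Hz, folds to fs − 28 Hz = 26 Hz.
Distinct values: {6 Hz, 14 Hz, 16 Hz, 26 Hz} → 4.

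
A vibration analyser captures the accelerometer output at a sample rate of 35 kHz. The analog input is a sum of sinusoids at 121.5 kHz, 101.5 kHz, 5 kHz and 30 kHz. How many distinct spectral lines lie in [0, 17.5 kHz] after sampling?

fs/2 = 17.5 kHz.
121.5 kHz mod fs = 16.5 kHz.
16.5 kHz ≤ fs/2 = 17.5 kHz, appears at 16.5 kHz.
101.5 kHz mod fs = 31.5 kHz.
31.5 kHz > fs/2 = 17.5 kHz, folds to fs − 31.5 kHz = 3.5 kHz.
5 kHz ≤ fs/2 = 17.5 kHz, passes unchanged.
30 kHz > fs/2 = 17.5 kHz, folds to fs − 30 kHz = 5 kHz.
Distinct values: {3.5 kHz, 5 kHz, 16.5 kHz} → 3.

3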